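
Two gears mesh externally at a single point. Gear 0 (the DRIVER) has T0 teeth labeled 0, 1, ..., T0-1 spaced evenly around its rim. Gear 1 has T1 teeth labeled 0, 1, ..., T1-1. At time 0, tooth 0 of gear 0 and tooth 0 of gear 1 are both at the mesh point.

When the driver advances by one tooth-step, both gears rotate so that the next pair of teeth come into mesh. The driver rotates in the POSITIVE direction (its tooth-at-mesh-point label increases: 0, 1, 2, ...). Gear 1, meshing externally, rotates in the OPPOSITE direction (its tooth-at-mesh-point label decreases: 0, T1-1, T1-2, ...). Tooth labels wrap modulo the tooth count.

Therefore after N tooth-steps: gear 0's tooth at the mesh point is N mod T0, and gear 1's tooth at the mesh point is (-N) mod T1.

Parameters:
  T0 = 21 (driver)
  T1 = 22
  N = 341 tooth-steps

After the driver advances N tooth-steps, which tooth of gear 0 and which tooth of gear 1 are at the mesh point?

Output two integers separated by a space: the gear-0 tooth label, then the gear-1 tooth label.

Answer: 5 11

Derivation:
Gear 0 (driver, T0=21): tooth at mesh = N mod T0
  341 = 16 * 21 + 5, so 341 mod 21 = 5
  gear 0 tooth = 5
Gear 1 (driven, T1=22): tooth at mesh = (-N) mod T1
  341 = 15 * 22 + 11, so 341 mod 22 = 11
  (-341) mod 22 = (-11) mod 22 = 22 - 11 = 11
Mesh after 341 steps: gear-0 tooth 5 meets gear-1 tooth 11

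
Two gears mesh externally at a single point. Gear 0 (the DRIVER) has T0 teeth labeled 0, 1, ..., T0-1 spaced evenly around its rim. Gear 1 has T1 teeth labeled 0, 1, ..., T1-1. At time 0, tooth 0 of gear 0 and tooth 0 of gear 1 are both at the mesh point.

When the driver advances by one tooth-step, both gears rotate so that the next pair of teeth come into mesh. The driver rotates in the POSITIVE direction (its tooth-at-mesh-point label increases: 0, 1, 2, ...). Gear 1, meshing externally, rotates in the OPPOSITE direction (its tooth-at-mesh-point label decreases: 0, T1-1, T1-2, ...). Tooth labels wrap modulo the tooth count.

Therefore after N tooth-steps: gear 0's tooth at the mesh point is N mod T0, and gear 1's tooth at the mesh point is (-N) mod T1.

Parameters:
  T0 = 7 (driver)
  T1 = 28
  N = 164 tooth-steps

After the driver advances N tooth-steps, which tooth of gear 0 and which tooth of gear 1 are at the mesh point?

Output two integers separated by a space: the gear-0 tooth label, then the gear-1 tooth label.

Gear 0 (driver, T0=7): tooth at mesh = N mod T0
  164 = 23 * 7 + 3, so 164 mod 7 = 3
  gear 0 tooth = 3
Gear 1 (driven, T1=28): tooth at mesh = (-N) mod T1
  164 = 5 * 28 + 24, so 164 mod 28 = 24
  (-164) mod 28 = (-24) mod 28 = 28 - 24 = 4
Mesh after 164 steps: gear-0 tooth 3 meets gear-1 tooth 4

Answer: 3 4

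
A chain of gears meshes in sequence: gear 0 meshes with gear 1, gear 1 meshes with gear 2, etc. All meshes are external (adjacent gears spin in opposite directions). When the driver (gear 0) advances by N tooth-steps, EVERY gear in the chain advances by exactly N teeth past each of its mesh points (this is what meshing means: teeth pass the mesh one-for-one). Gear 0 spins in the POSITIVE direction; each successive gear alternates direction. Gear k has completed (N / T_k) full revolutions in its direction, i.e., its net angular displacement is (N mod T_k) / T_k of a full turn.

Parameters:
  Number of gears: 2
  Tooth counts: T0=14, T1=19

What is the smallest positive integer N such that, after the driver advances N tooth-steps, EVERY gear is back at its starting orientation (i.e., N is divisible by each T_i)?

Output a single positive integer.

Gear k returns to start when N is a multiple of T_k.
All gears at start simultaneously when N is a common multiple of [14, 19]; the smallest such N is lcm(14, 19).
Start: lcm = T0 = 14
Fold in T1=19: gcd(14, 19) = 1; lcm(14, 19) = 14 * 19 / 1 = 266 / 1 = 266
Full cycle length = 266

Answer: 266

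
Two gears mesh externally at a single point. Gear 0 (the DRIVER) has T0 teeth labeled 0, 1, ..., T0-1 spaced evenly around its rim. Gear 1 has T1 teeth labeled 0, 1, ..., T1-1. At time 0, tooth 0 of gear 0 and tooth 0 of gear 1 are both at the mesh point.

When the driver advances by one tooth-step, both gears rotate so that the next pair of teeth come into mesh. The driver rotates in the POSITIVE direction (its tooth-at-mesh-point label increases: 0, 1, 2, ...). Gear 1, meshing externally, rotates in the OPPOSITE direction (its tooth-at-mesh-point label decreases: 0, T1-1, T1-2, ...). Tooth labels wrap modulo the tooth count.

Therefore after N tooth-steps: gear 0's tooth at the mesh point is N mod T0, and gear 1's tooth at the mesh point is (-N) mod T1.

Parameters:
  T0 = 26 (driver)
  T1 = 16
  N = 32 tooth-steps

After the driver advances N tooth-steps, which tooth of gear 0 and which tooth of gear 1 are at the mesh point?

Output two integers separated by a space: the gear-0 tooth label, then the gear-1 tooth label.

Answer: 6 0

Derivation:
Gear 0 (driver, T0=26): tooth at mesh = N mod T0
  32 = 1 * 26 + 6, so 32 mod 26 = 6
  gear 0 tooth = 6
Gear 1 (driven, T1=16): tooth at mesh = (-N) mod T1
  32 = 2 * 16 + 0, so 32 mod 16 = 0
  (-32) mod 16 = 0
Mesh after 32 steps: gear-0 tooth 6 meets gear-1 tooth 0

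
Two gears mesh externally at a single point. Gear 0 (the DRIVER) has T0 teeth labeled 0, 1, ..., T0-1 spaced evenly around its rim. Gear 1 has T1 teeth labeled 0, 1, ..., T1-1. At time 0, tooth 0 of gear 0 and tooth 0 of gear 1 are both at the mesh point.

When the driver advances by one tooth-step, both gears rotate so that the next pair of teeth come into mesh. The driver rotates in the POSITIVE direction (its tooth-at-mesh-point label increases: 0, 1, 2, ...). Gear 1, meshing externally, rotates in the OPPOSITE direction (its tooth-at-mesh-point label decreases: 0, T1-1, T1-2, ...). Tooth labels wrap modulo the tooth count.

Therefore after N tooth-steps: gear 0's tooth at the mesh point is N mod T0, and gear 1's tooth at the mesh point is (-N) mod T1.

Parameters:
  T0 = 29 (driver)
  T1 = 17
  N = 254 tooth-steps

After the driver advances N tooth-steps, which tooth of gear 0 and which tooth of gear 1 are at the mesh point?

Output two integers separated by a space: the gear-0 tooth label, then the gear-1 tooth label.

Gear 0 (driver, T0=29): tooth at mesh = N mod T0
  254 = 8 * 29 + 22, so 254 mod 29 = 22
  gear 0 tooth = 22
Gear 1 (driven, T1=17): tooth at mesh = (-N) mod T1
  254 = 14 * 17 + 16, so 254 mod 17 = 16
  (-254) mod 17 = (-16) mod 17 = 17 - 16 = 1
Mesh after 254 steps: gear-0 tooth 22 meets gear-1 tooth 1

Answer: 22 1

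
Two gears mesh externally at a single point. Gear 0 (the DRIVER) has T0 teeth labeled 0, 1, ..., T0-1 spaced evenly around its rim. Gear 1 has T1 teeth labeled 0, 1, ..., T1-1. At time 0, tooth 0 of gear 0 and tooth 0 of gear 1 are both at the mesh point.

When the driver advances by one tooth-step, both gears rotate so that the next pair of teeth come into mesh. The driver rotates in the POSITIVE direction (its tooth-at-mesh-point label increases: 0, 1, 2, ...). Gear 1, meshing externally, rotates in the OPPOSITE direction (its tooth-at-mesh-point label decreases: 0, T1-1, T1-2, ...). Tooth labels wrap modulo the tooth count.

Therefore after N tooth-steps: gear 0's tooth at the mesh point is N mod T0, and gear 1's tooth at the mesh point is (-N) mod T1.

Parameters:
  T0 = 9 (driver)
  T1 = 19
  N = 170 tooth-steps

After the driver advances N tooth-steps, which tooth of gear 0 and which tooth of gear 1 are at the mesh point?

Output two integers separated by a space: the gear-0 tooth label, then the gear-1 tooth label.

Gear 0 (driver, T0=9): tooth at mesh = N mod T0
  170 = 18 * 9 + 8, so 170 mod 9 = 8
  gear 0 tooth = 8
Gear 1 (driven, T1=19): tooth at mesh = (-N) mod T1
  170 = 8 * 19 + 18, so 170 mod 19 = 18
  (-170) mod 19 = (-18) mod 19 = 19 - 18 = 1
Mesh after 170 steps: gear-0 tooth 8 meets gear-1 tooth 1

Answer: 8 1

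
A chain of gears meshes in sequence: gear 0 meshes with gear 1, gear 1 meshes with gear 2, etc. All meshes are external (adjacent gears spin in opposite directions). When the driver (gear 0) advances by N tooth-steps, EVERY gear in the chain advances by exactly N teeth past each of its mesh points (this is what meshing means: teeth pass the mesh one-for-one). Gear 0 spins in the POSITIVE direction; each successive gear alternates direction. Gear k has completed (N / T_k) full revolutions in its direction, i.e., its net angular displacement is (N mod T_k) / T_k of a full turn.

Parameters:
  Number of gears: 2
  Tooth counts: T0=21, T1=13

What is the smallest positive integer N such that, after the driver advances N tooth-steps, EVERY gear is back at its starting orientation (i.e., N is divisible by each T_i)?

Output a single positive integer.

Answer: 273

Derivation:
Gear k returns to start when N is a multiple of T_k.
All gears at start simultaneously when N is a common multiple of [21, 13]; the smallest such N is lcm(21, 13).
Start: lcm = T0 = 21
Fold in T1=13: gcd(21, 13) = 1; lcm(21, 13) = 21 * 13 / 1 = 273 / 1 = 273
Full cycle length = 273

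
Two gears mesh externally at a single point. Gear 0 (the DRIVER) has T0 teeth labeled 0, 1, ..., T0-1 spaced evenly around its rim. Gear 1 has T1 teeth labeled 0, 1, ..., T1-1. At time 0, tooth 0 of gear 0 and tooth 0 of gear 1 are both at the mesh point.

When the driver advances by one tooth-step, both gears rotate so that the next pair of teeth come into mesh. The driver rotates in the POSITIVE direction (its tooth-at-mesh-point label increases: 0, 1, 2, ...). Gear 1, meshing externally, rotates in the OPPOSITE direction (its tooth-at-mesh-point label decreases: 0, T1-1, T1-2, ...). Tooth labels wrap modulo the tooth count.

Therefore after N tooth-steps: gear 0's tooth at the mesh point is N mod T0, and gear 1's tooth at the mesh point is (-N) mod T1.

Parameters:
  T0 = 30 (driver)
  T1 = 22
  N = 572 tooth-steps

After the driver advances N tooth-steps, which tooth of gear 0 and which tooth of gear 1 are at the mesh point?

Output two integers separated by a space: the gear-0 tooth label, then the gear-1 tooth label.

Answer: 2 0

Derivation:
Gear 0 (driver, T0=30): tooth at mesh = N mod T0
  572 = 19 * 30 + 2, so 572 mod 30 = 2
  gear 0 tooth = 2
Gear 1 (driven, T1=22): tooth at mesh = (-N) mod T1
  572 = 26 * 22 + 0, so 572 mod 22 = 0
  (-572) mod 22 = 0
Mesh after 572 steps: gear-0 tooth 2 meets gear-1 tooth 0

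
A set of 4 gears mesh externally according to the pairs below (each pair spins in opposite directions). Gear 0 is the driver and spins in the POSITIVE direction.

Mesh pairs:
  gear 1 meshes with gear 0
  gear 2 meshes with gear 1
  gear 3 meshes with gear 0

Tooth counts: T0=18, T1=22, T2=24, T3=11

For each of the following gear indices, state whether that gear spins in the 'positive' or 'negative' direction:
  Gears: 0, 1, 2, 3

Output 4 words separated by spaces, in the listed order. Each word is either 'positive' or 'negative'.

Answer: positive negative positive negative

Derivation:
Gear 0 (driver): positive (depth 0)
  gear 1: meshes with gear 0 -> depth 1 -> negative (opposite of gear 0)
  gear 2: meshes with gear 1 -> depth 2 -> positive (opposite of gear 1)
  gear 3: meshes with gear 0 -> depth 1 -> negative (opposite of gear 0)
Queried indices 0, 1, 2, 3 -> positive, negative, positive, negative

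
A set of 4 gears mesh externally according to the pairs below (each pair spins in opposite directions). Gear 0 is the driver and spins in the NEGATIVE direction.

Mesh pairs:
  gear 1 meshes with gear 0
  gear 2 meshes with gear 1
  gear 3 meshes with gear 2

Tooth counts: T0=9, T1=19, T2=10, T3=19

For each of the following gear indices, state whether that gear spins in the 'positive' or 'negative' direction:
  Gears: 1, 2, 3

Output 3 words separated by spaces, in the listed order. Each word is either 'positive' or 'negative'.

Gear 0 (driver): negative (depth 0)
  gear 1: meshes with gear 0 -> depth 1 -> positive (opposite of gear 0)
  gear 2: meshes with gear 1 -> depth 2 -> negative (opposite of gear 1)
  gear 3: meshes with gear 2 -> depth 3 -> positive (opposite of gear 2)
Queried indices 1, 2, 3 -> positive, negative, positive

Answer: positive negative positive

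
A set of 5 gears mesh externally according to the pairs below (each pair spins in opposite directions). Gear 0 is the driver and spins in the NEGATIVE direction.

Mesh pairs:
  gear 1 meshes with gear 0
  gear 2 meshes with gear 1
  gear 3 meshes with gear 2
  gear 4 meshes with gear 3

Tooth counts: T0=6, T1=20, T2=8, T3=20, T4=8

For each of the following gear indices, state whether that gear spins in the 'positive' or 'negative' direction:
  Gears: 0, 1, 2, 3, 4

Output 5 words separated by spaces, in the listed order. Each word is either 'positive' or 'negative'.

Answer: negative positive negative positive negative

Derivation:
Gear 0 (driver): negative (depth 0)
  gear 1: meshes with gear 0 -> depth 1 -> positive (opposite of gear 0)
  gear 2: meshes with gear 1 -> depth 2 -> negative (opposite of gear 1)
  gear 3: meshes with gear 2 -> depth 3 -> positive (opposite of gear 2)
  gear 4: meshes with gear 3 -> depth 4 -> negative (opposite of gear 3)
Queried indices 0, 1, 2, 3, 4 -> negative, positive, negative, positive, negative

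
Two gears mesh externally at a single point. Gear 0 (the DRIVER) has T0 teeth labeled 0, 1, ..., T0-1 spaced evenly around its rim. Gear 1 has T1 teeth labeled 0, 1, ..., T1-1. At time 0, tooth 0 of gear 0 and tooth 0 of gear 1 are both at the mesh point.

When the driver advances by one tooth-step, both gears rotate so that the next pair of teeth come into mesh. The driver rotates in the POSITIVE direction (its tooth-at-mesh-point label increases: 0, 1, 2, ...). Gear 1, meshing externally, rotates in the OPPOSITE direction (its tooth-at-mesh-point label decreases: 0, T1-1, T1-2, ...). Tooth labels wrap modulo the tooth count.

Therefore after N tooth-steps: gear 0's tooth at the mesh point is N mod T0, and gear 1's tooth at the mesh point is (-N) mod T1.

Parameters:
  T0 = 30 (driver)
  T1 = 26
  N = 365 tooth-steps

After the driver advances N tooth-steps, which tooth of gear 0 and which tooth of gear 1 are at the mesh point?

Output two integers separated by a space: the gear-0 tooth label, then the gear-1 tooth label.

Answer: 5 25

Derivation:
Gear 0 (driver, T0=30): tooth at mesh = N mod T0
  365 = 12 * 30 + 5, so 365 mod 30 = 5
  gear 0 tooth = 5
Gear 1 (driven, T1=26): tooth at mesh = (-N) mod T1
  365 = 14 * 26 + 1, so 365 mod 26 = 1
  (-365) mod 26 = (-1) mod 26 = 26 - 1 = 25
Mesh after 365 steps: gear-0 tooth 5 meets gear-1 tooth 25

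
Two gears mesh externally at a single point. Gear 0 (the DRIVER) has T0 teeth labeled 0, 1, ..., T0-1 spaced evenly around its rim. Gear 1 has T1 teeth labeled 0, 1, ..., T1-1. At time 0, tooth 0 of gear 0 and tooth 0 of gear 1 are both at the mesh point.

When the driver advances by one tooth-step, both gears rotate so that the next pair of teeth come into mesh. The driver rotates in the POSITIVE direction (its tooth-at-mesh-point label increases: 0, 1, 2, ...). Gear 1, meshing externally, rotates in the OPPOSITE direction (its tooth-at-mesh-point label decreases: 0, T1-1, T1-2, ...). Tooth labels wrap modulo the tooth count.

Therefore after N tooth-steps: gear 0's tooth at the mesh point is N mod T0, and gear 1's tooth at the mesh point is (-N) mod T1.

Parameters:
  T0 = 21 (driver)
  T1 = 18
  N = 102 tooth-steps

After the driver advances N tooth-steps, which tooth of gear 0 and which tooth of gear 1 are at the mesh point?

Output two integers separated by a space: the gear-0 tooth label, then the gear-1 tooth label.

Gear 0 (driver, T0=21): tooth at mesh = N mod T0
  102 = 4 * 21 + 18, so 102 mod 21 = 18
  gear 0 tooth = 18
Gear 1 (driven, T1=18): tooth at mesh = (-N) mod T1
  102 = 5 * 18 + 12, so 102 mod 18 = 12
  (-102) mod 18 = (-12) mod 18 = 18 - 12 = 6
Mesh after 102 steps: gear-0 tooth 18 meets gear-1 tooth 6

Answer: 18 6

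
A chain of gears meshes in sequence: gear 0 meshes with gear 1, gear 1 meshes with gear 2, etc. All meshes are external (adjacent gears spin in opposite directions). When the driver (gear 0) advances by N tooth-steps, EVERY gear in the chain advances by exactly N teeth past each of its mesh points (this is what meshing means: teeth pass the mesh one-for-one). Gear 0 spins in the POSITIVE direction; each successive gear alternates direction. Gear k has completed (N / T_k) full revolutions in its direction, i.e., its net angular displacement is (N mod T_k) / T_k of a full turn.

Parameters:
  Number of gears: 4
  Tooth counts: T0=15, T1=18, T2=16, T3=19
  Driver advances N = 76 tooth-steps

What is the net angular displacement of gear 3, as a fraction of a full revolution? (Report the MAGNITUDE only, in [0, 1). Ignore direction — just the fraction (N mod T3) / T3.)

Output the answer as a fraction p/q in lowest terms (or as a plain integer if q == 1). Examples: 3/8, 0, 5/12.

Answer: 0

Derivation:
Chain of 4 gears, tooth counts: [15, 18, 16, 19]
  gear 0: T0=15, direction=positive, advance = 76 mod 15 = 1 teeth = 1/15 turn
  gear 1: T1=18, direction=negative, advance = 76 mod 18 = 4 teeth = 4/18 turn
  gear 2: T2=16, direction=positive, advance = 76 mod 16 = 12 teeth = 12/16 turn
  gear 3: T3=19, direction=negative, advance = 76 mod 19 = 0 teeth = 0/19 turn
Gear 3: 76 mod 19 = 0
Fraction = 0 / 19 = 0/1 (gcd(0,19)=19) = 0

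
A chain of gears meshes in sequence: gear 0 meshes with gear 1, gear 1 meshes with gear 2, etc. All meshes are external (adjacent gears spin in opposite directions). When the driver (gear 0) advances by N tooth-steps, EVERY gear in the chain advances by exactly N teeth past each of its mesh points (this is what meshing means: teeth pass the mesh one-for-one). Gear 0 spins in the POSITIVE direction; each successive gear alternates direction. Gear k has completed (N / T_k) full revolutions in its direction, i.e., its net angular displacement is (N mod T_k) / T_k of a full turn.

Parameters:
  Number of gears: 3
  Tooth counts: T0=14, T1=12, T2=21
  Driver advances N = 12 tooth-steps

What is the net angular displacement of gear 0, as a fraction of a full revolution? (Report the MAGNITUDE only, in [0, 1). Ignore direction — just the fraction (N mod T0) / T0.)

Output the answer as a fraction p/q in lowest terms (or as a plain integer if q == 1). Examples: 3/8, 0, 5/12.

Chain of 3 gears, tooth counts: [14, 12, 21]
  gear 0: T0=14, direction=positive, advance = 12 mod 14 = 12 teeth = 12/14 turn
  gear 1: T1=12, direction=negative, advance = 12 mod 12 = 0 teeth = 0/12 turn
  gear 2: T2=21, direction=positive, advance = 12 mod 21 = 12 teeth = 12/21 turn
Gear 0: 12 mod 14 = 12
Fraction = 12 / 14 = 6/7 (gcd(12,14)=2) = 6/7

Answer: 6/7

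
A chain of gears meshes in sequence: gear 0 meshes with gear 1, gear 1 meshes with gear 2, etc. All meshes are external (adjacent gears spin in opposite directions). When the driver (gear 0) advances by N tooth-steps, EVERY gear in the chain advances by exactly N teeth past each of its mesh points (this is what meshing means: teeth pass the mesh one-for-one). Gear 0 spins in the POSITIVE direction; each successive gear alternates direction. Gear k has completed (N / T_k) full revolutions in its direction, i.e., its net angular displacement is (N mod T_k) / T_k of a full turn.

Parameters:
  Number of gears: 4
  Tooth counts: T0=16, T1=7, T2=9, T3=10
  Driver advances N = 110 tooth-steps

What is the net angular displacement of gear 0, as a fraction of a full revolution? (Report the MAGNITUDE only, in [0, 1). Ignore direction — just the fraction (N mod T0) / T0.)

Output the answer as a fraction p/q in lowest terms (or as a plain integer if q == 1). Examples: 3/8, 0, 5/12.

Answer: 7/8

Derivation:
Chain of 4 gears, tooth counts: [16, 7, 9, 10]
  gear 0: T0=16, direction=positive, advance = 110 mod 16 = 14 teeth = 14/16 turn
  gear 1: T1=7, direction=negative, advance = 110 mod 7 = 5 teeth = 5/7 turn
  gear 2: T2=9, direction=positive, advance = 110 mod 9 = 2 teeth = 2/9 turn
  gear 3: T3=10, direction=negative, advance = 110 mod 10 = 0 teeth = 0/10 turn
Gear 0: 110 mod 16 = 14
Fraction = 14 / 16 = 7/8 (gcd(14,16)=2) = 7/8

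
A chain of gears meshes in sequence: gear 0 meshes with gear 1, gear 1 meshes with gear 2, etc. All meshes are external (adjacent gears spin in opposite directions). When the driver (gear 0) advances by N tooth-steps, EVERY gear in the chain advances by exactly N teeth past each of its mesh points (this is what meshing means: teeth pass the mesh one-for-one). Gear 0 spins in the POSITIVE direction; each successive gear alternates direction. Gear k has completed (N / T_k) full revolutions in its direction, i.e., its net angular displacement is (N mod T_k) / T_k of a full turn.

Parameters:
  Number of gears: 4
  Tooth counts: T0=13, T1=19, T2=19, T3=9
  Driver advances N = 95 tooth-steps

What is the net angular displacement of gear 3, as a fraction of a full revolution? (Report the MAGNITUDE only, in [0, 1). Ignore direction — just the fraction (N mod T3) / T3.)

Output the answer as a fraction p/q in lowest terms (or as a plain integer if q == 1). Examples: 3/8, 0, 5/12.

Chain of 4 gears, tooth counts: [13, 19, 19, 9]
  gear 0: T0=13, direction=positive, advance = 95 mod 13 = 4 teeth = 4/13 turn
  gear 1: T1=19, direction=negative, advance = 95 mod 19 = 0 teeth = 0/19 turn
  gear 2: T2=19, direction=positive, advance = 95 mod 19 = 0 teeth = 0/19 turn
  gear 3: T3=9, direction=negative, advance = 95 mod 9 = 5 teeth = 5/9 turn
Gear 3: 95 mod 9 = 5
Fraction = 5 / 9 = 5/9 (gcd(5,9)=1) = 5/9

Answer: 5/9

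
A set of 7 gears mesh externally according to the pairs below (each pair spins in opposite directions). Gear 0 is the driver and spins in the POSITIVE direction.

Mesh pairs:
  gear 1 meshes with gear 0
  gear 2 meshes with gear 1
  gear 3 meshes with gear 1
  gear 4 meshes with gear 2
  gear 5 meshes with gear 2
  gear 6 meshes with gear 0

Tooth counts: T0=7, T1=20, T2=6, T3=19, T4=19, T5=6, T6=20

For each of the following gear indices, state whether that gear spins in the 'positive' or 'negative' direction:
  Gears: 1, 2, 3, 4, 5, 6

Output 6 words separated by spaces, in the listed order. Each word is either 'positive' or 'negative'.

Answer: negative positive positive negative negative negative

Derivation:
Gear 0 (driver): positive (depth 0)
  gear 1: meshes with gear 0 -> depth 1 -> negative (opposite of gear 0)
  gear 2: meshes with gear 1 -> depth 2 -> positive (opposite of gear 1)
  gear 3: meshes with gear 1 -> depth 2 -> positive (opposite of gear 1)
  gear 4: meshes with gear 2 -> depth 3 -> negative (opposite of gear 2)
  gear 5: meshes with gear 2 -> depth 3 -> negative (opposite of gear 2)
  gear 6: meshes with gear 0 -> depth 1 -> negative (opposite of gear 0)
Queried indices 1, 2, 3, 4, 5, 6 -> negative, positive, positive, negative, negative, negative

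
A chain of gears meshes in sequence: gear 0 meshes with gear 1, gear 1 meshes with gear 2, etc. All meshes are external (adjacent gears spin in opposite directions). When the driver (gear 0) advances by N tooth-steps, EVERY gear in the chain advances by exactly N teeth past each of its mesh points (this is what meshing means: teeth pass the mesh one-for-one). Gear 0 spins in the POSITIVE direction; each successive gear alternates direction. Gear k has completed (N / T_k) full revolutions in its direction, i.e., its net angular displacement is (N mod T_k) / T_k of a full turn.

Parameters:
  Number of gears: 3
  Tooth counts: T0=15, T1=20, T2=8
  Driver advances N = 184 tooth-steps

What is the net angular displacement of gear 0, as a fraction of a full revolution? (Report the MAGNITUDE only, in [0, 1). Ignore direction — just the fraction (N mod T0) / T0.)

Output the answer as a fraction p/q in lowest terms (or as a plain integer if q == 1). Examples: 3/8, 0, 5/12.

Answer: 4/15

Derivation:
Chain of 3 gears, tooth counts: [15, 20, 8]
  gear 0: T0=15, direction=positive, advance = 184 mod 15 = 4 teeth = 4/15 turn
  gear 1: T1=20, direction=negative, advance = 184 mod 20 = 4 teeth = 4/20 turn
  gear 2: T2=8, direction=positive, advance = 184 mod 8 = 0 teeth = 0/8 turn
Gear 0: 184 mod 15 = 4
Fraction = 4 / 15 = 4/15 (gcd(4,15)=1) = 4/15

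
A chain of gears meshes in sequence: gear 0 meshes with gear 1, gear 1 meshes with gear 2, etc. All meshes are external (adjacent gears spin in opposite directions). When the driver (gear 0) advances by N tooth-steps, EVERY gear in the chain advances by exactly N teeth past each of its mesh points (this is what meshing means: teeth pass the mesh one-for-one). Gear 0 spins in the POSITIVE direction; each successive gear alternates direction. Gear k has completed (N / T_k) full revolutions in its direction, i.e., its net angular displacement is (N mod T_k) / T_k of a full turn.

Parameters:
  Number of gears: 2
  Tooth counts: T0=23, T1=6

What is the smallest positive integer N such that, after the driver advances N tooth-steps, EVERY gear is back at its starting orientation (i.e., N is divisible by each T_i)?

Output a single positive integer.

Gear k returns to start when N is a multiple of T_k.
All gears at start simultaneously when N is a common multiple of [23, 6]; the smallest such N is lcm(23, 6).
Start: lcm = T0 = 23
Fold in T1=6: gcd(23, 6) = 1; lcm(23, 6) = 23 * 6 / 1 = 138 / 1 = 138
Full cycle length = 138

Answer: 138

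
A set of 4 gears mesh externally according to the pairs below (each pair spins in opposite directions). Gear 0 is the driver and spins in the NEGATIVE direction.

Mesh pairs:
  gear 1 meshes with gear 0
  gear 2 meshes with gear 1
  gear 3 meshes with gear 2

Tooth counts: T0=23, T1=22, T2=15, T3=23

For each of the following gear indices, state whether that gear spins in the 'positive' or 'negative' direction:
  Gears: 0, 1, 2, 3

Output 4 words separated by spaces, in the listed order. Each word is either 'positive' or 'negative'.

Answer: negative positive negative positive

Derivation:
Gear 0 (driver): negative (depth 0)
  gear 1: meshes with gear 0 -> depth 1 -> positive (opposite of gear 0)
  gear 2: meshes with gear 1 -> depth 2 -> negative (opposite of gear 1)
  gear 3: meshes with gear 2 -> depth 3 -> positive (opposite of gear 2)
Queried indices 0, 1, 2, 3 -> negative, positive, negative, positive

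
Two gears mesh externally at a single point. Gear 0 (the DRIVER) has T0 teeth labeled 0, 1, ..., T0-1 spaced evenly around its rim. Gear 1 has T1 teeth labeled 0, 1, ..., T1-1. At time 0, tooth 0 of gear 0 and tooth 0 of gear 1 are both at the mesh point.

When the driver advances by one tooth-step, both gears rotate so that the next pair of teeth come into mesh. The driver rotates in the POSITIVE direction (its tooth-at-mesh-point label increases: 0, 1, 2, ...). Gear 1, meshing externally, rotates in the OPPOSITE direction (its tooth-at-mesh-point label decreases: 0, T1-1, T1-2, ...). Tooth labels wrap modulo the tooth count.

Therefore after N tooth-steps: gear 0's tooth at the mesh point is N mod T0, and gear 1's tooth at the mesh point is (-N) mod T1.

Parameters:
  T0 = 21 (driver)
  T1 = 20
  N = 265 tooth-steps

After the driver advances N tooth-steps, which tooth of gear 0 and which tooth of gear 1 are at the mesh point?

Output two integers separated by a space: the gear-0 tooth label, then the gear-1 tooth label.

Answer: 13 15

Derivation:
Gear 0 (driver, T0=21): tooth at mesh = N mod T0
  265 = 12 * 21 + 13, so 265 mod 21 = 13
  gear 0 tooth = 13
Gear 1 (driven, T1=20): tooth at mesh = (-N) mod T1
  265 = 13 * 20 + 5, so 265 mod 20 = 5
  (-265) mod 20 = (-5) mod 20 = 20 - 5 = 15
Mesh after 265 steps: gear-0 tooth 13 meets gear-1 tooth 15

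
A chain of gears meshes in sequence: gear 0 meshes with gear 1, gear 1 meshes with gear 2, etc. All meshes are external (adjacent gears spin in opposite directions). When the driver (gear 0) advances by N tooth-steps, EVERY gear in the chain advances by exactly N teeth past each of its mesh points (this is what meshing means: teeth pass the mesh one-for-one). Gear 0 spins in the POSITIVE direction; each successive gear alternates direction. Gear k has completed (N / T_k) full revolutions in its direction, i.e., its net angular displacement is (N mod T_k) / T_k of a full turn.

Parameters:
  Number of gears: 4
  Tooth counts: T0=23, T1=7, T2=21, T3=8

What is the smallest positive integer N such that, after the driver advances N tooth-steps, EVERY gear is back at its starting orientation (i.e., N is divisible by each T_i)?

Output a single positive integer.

Gear k returns to start when N is a multiple of T_k.
All gears at start simultaneously when N is a common multiple of [23, 7, 21, 8]; the smallest such N is lcm(23, 7, 21, 8).
Start: lcm = T0 = 23
Fold in T1=7: gcd(23, 7) = 1; lcm(23, 7) = 23 * 7 / 1 = 161 / 1 = 161
Fold in T2=21: gcd(161, 21) = 7; lcm(161, 21) = 161 * 21 / 7 = 3381 / 7 = 483
Fold in T3=8: gcd(483, 8) = 1; lcm(483, 8) = 483 * 8 / 1 = 3864 / 1 = 3864
Full cycle length = 3864

Answer: 3864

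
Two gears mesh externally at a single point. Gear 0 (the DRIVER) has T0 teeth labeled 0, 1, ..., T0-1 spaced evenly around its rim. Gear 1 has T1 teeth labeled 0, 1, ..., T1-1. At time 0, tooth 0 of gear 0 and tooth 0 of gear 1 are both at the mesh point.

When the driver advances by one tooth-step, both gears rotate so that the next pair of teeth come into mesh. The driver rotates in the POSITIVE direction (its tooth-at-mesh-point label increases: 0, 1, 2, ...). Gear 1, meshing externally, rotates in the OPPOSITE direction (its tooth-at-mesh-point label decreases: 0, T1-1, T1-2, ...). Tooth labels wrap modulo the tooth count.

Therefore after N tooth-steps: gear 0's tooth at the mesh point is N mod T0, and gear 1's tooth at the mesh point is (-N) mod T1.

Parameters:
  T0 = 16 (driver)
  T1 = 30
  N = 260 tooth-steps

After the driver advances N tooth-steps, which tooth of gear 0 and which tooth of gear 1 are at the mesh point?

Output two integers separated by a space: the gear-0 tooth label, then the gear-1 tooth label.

Gear 0 (driver, T0=16): tooth at mesh = N mod T0
  260 = 16 * 16 + 4, so 260 mod 16 = 4
  gear 0 tooth = 4
Gear 1 (driven, T1=30): tooth at mesh = (-N) mod T1
  260 = 8 * 30 + 20, so 260 mod 30 = 20
  (-260) mod 30 = (-20) mod 30 = 30 - 20 = 10
Mesh after 260 steps: gear-0 tooth 4 meets gear-1 tooth 10

Answer: 4 10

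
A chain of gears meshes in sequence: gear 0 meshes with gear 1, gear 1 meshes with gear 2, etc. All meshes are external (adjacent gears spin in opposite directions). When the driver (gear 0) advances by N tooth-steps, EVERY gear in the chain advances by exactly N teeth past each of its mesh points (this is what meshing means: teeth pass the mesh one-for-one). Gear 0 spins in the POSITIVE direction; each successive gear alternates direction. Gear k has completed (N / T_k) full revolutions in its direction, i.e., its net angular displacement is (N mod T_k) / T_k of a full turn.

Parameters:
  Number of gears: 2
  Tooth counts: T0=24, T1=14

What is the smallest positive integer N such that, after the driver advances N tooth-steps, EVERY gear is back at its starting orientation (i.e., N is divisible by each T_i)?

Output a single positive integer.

Answer: 168

Derivation:
Gear k returns to start when N is a multiple of T_k.
All gears at start simultaneously when N is a common multiple of [24, 14]; the smallest such N is lcm(24, 14).
Start: lcm = T0 = 24
Fold in T1=14: gcd(24, 14) = 2; lcm(24, 14) = 24 * 14 / 2 = 336 / 2 = 168
Full cycle length = 168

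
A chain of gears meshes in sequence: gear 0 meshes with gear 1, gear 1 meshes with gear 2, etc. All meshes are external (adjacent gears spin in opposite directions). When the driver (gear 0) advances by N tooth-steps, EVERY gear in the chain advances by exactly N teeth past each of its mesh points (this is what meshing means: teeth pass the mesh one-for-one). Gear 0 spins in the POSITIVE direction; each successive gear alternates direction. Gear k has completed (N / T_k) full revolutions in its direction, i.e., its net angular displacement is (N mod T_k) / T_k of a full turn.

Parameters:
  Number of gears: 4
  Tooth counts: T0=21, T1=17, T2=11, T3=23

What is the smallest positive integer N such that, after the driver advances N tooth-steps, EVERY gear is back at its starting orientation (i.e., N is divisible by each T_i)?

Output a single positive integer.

Gear k returns to start when N is a multiple of T_k.
All gears at start simultaneously when N is a common multiple of [21, 17, 11, 23]; the smallest such N is lcm(21, 17, 11, 23).
Start: lcm = T0 = 21
Fold in T1=17: gcd(21, 17) = 1; lcm(21, 17) = 21 * 17 / 1 = 357 / 1 = 357
Fold in T2=11: gcd(357, 11) = 1; lcm(357, 11) = 357 * 11 / 1 = 3927 / 1 = 3927
Fold in T3=23: gcd(3927, 23) = 1; lcm(3927, 23) = 3927 * 23 / 1 = 90321 / 1 = 90321
Full cycle length = 90321

Answer: 90321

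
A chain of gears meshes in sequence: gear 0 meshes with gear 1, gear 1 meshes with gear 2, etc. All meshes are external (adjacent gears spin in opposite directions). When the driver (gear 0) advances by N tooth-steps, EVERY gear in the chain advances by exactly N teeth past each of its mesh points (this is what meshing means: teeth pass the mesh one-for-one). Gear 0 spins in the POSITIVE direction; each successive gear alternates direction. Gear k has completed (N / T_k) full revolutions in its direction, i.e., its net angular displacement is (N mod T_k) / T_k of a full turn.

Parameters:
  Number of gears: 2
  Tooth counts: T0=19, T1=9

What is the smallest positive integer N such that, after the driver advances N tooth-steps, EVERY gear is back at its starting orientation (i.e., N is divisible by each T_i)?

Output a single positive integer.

Gear k returns to start when N is a multiple of T_k.
All gears at start simultaneously when N is a common multiple of [19, 9]; the smallest such N is lcm(19, 9).
Start: lcm = T0 = 19
Fold in T1=9: gcd(19, 9) = 1; lcm(19, 9) = 19 * 9 / 1 = 171 / 1 = 171
Full cycle length = 171

Answer: 171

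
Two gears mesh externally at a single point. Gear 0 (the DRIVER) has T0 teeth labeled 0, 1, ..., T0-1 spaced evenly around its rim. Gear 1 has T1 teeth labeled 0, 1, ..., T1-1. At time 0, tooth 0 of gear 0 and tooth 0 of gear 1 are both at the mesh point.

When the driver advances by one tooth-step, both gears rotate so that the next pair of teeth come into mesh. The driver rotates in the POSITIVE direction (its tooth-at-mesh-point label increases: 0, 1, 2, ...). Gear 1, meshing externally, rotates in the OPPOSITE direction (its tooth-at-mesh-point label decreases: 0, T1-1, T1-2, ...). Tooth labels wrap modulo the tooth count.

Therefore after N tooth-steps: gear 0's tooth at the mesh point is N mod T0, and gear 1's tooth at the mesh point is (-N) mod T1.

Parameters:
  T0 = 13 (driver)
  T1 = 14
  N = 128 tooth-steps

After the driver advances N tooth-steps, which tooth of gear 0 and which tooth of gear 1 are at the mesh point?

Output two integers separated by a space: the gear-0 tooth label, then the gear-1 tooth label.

Answer: 11 12

Derivation:
Gear 0 (driver, T0=13): tooth at mesh = N mod T0
  128 = 9 * 13 + 11, so 128 mod 13 = 11
  gear 0 tooth = 11
Gear 1 (driven, T1=14): tooth at mesh = (-N) mod T1
  128 = 9 * 14 + 2, so 128 mod 14 = 2
  (-128) mod 14 = (-2) mod 14 = 14 - 2 = 12
Mesh after 128 steps: gear-0 tooth 11 meets gear-1 tooth 12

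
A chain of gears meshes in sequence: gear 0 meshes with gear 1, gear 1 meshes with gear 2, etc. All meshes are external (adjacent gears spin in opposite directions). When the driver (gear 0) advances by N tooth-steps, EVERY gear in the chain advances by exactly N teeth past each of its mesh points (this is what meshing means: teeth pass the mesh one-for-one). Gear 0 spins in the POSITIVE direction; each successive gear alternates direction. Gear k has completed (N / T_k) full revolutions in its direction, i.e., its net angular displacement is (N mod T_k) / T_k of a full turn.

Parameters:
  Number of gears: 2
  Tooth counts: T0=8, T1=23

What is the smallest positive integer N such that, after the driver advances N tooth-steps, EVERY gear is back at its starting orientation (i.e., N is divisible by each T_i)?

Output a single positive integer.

Answer: 184

Derivation:
Gear k returns to start when N is a multiple of T_k.
All gears at start simultaneously when N is a common multiple of [8, 23]; the smallest such N is lcm(8, 23).
Start: lcm = T0 = 8
Fold in T1=23: gcd(8, 23) = 1; lcm(8, 23) = 8 * 23 / 1 = 184 / 1 = 184
Full cycle length = 184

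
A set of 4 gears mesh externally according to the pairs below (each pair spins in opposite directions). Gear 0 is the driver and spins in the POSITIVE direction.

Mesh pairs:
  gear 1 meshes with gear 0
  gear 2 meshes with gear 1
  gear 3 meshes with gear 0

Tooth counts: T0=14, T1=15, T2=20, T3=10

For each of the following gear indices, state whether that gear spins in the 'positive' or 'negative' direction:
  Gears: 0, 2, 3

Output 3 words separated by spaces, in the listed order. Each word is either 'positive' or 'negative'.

Answer: positive positive negative

Derivation:
Gear 0 (driver): positive (depth 0)
  gear 1: meshes with gear 0 -> depth 1 -> negative (opposite of gear 0)
  gear 2: meshes with gear 1 -> depth 2 -> positive (opposite of gear 1)
  gear 3: meshes with gear 0 -> depth 1 -> negative (opposite of gear 0)
Queried indices 0, 2, 3 -> positive, positive, negative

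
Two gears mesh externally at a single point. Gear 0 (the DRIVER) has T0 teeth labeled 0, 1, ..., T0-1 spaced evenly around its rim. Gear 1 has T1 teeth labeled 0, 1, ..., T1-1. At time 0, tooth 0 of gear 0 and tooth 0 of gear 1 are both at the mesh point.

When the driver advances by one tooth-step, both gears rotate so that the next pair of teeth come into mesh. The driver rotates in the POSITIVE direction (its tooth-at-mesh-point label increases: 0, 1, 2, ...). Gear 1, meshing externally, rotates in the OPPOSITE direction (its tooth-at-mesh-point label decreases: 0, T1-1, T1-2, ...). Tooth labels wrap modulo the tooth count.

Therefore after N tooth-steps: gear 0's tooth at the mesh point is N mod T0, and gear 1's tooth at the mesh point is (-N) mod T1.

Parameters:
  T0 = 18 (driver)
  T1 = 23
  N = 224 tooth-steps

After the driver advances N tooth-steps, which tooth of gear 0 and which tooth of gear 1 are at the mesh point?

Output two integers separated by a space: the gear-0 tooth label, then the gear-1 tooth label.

Gear 0 (driver, T0=18): tooth at mesh = N mod T0
  224 = 12 * 18 + 8, so 224 mod 18 = 8
  gear 0 tooth = 8
Gear 1 (driven, T1=23): tooth at mesh = (-N) mod T1
  224 = 9 * 23 + 17, so 224 mod 23 = 17
  (-224) mod 23 = (-17) mod 23 = 23 - 17 = 6
Mesh after 224 steps: gear-0 tooth 8 meets gear-1 tooth 6

Answer: 8 6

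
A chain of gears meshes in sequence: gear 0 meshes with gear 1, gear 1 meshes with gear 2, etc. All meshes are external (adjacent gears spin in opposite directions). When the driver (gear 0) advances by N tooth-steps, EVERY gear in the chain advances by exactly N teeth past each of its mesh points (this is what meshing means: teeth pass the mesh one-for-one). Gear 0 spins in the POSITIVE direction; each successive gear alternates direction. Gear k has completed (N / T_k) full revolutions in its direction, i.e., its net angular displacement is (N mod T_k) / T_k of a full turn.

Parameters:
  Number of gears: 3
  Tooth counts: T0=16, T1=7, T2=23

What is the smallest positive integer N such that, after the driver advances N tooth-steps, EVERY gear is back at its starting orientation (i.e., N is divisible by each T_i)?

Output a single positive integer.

Gear k returns to start when N is a multiple of T_k.
All gears at start simultaneously when N is a common multiple of [16, 7, 23]; the smallest such N is lcm(16, 7, 23).
Start: lcm = T0 = 16
Fold in T1=7: gcd(16, 7) = 1; lcm(16, 7) = 16 * 7 / 1 = 112 / 1 = 112
Fold in T2=23: gcd(112, 23) = 1; lcm(112, 23) = 112 * 23 / 1 = 2576 / 1 = 2576
Full cycle length = 2576

Answer: 2576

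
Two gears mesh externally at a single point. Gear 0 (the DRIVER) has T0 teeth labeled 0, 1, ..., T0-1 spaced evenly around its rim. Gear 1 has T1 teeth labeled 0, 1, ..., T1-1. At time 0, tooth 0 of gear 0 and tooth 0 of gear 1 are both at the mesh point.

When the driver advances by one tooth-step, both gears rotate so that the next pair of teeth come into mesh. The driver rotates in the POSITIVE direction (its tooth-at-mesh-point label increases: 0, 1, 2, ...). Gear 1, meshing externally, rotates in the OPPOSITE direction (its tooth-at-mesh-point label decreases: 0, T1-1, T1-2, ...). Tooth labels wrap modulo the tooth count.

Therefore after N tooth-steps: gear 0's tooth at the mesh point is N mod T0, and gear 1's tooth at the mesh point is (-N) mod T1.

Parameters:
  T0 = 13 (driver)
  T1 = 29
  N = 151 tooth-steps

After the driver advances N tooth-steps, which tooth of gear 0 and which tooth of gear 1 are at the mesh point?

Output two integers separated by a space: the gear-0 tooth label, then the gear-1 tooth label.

Answer: 8 23

Derivation:
Gear 0 (driver, T0=13): tooth at mesh = N mod T0
  151 = 11 * 13 + 8, so 151 mod 13 = 8
  gear 0 tooth = 8
Gear 1 (driven, T1=29): tooth at mesh = (-N) mod T1
  151 = 5 * 29 + 6, so 151 mod 29 = 6
  (-151) mod 29 = (-6) mod 29 = 29 - 6 = 23
Mesh after 151 steps: gear-0 tooth 8 meets gear-1 tooth 23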